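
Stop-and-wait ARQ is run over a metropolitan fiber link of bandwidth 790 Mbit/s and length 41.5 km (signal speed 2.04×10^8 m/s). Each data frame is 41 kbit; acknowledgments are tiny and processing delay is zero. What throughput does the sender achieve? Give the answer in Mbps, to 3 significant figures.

89.4 Mbps

t_tx = L/R = 41000/790000000 = 5.18987e-05 s.
t_prop = 41500/204000000 = 0.000203431 s; RTT = 0.000406863 s.
Cycle = t_tx + RTT = 0.000458761 s.
Throughput = L / cycle = 41000 / 0.000458761 = 89.4 Mbps.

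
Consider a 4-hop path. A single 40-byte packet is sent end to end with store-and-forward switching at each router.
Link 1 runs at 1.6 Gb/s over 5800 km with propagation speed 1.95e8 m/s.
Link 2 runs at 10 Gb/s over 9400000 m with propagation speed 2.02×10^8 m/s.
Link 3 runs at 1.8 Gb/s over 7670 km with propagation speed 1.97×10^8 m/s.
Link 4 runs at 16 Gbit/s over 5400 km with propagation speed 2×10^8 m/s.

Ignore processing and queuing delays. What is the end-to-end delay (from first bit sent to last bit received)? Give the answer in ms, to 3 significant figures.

L = 40 × 8 = 320 bits.
Transmission delays (L/R per hop): 0.0002, 3.2e-05, 0.000177778, 2e-05 ms; sum = 0.000429778 ms.
Propagation delays (d/s per hop): 29.7436, 46.5347, 38.934, 27 ms; sum = 142.212 ms.
End-to-end = 142 ms.

142 ms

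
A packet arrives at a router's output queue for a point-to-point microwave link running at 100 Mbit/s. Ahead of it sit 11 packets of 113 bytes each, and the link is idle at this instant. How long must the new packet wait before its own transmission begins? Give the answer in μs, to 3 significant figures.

Each queued packet: L/R = 904/100000000 = 9.04 μs.
11 queued → 99.44 μs.
Queuing delay = 99.4 μs.

99.4 μs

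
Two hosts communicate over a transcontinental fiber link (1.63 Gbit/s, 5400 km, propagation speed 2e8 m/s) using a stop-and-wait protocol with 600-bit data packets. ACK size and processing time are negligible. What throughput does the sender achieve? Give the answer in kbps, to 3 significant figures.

t_tx = L/R = 600/1630000000 = 3.68098e-07 s.
t_prop = 5400000/200000000 = 0.027 s; RTT = 0.054 s.
Cycle = t_tx + RTT = 0.0540004 s.
Throughput = L / cycle = 600 / 0.0540004 = 11.1 kbps.

11.1 kbps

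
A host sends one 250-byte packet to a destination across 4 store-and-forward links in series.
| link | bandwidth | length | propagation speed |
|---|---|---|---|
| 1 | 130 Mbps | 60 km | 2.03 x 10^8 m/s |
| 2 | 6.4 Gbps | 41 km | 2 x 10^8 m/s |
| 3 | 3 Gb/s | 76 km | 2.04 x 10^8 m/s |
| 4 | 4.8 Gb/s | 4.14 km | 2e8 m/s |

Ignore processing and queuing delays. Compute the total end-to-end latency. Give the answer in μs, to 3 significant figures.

L = 250 × 8 = 2000 bits.
Transmission delays (L/R per hop): 15.3846, 0.3125, 0.666667, 0.416667 μs; sum = 16.7804 μs.
Propagation delays (d/s per hop): 295.567, 205, 372.549, 20.7 μs; sum = 893.816 μs.
End-to-end = 911 μs.

911 μs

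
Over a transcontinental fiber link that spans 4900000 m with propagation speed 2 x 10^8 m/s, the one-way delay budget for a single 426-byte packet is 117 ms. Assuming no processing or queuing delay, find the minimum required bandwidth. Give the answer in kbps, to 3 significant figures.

L = 3408 bits.
Propagation delay = 4900000 / 200000000 = 24.5 ms.
Transmission budget = 117 − 24.5 = 92.5 ms.
R ≥ L / t_tx = 3408 bits / 0.0925 s = 36.8 kbps.

36.8 kbps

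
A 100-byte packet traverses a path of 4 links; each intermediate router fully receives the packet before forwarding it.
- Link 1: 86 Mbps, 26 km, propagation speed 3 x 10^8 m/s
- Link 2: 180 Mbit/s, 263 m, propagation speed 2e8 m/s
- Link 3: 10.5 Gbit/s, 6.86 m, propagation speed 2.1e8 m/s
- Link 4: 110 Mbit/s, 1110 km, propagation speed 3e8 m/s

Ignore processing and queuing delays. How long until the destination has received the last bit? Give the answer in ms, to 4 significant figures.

3.809 ms

L = 100 × 8 = 800 bits.
Transmission delays (L/R per hop): 0.00930233, 0.00444444, 7.61905e-05, 0.00727273 ms; sum = 0.0210957 ms.
Propagation delays (d/s per hop): 0.0866667, 0.001315, 3.26667e-05, 3.7 ms; sum = 3.78801 ms.
End-to-end = 3.809 ms.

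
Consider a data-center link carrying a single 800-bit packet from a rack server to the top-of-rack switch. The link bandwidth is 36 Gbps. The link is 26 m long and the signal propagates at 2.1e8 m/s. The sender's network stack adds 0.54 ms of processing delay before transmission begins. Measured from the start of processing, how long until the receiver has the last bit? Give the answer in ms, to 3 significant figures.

Transmission delay = L/R = 800 / 36000000000 = 2.22222e-05 ms.
Propagation delay = d/s = 26 m / 210000000 m/s = 0.00012381 ms.
Plus processing delay 0.54 ms = 0.54 ms.
Total = 0.540 ms.

0.540 ms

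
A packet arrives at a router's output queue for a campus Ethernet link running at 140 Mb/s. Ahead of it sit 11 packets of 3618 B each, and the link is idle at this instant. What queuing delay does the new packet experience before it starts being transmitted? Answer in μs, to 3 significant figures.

Each queued packet: L/R = 28944/140000000 = 206.743 μs.
11 queued → 2274.17 μs.
Queuing delay = 2270 μs.

2270 μs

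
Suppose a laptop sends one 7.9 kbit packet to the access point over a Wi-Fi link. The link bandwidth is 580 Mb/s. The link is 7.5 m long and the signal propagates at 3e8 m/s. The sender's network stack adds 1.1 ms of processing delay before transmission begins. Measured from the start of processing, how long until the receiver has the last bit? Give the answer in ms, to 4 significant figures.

1.114 ms

L = 7900 bits.
Transmission delay = L/R = 7900 / 580000000 = 0.0136207 ms.
Propagation delay = d/s = 7.5 m / 300000000 m/s = 2.5e-05 ms.
Plus processing delay 1.1 ms = 1.1 ms.
Total = 1.114 ms.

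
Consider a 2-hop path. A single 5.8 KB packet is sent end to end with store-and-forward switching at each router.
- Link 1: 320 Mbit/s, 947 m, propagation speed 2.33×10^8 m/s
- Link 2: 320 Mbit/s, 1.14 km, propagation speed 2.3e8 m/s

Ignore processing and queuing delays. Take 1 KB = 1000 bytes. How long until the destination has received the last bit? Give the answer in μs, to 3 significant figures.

L = 46400 bits.
Transmission delay per hop = L/R = 46400/320000000 = 145 μs; 2 hops → 290 μs.
Propagation delays (d/s per hop): 4.06438, 4.95652 μs; sum = 9.0209 μs.
End-to-end = 299 μs.

299 μs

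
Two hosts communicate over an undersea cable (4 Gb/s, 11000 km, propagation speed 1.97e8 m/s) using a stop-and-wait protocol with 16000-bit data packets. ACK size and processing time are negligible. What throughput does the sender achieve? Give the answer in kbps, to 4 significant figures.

143.3 kbps

t_tx = L/R = 16000/4000000000 = 4e-06 s.
t_prop = 11000000/197000000 = 0.0558376 s; RTT = 0.111675 s.
Cycle = t_tx + RTT = 0.111679 s.
Throughput = L / cycle = 16000 / 0.111679 = 143.3 kbps.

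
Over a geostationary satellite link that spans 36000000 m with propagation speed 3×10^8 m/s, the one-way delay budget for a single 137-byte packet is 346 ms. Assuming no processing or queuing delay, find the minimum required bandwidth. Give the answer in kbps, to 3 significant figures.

L = 1096 bits.
Propagation delay = 36000000 / 300000000 = 120 ms.
Transmission budget = 346 − 120 = 226 ms.
R ≥ L / t_tx = 1096 bits / 0.226 s = 4.85 kbps.

4.85 kbps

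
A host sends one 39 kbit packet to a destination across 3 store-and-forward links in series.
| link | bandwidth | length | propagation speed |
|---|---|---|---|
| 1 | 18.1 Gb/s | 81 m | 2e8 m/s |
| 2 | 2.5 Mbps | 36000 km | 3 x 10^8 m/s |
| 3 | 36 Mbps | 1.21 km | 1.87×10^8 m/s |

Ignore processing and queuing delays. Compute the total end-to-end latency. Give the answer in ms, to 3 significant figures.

L = 39000 bits.
Transmission delays (L/R per hop): 0.0021547, 15.6, 1.08333 ms; sum = 16.6855 ms.
Propagation delays (d/s per hop): 0.000405, 120, 0.00647059 ms; sum = 120.007 ms.
End-to-end = 137 ms.

137 ms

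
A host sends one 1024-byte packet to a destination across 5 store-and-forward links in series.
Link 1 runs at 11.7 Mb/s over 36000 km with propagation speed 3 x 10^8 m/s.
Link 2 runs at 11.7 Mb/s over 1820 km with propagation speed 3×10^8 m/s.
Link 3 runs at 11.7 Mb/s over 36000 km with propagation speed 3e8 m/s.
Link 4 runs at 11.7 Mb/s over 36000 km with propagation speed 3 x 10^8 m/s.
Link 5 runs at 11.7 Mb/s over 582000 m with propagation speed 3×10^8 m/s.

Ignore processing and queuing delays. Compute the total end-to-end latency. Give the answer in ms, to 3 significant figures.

L = 1024 × 8 = 8192 bits.
Transmission delay per hop = L/R = 8192/11700000 = 0.700171 ms; 5 hops → 3.50085 ms.
Propagation delays (d/s per hop): 120, 6.06667, 120, 120, 1.94 ms; sum = 368.007 ms.
End-to-end = 372 ms.

372 ms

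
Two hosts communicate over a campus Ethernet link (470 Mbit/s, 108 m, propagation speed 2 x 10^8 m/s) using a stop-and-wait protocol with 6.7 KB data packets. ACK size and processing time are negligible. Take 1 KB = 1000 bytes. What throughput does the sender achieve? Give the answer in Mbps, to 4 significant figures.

t_tx = L/R = 53600/470000000 = 0.000114043 s.
t_prop = 108/200000000 = 5.4e-07 s; RTT = 1.08e-06 s.
Cycle = t_tx + RTT = 0.000115123 s.
Throughput = L / cycle = 53600 / 0.000115123 = 465.6 Mbps.

465.6 Mbps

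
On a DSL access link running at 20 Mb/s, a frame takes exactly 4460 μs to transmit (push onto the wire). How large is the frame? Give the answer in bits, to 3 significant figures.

L = R × t_tx = 20000000 b/s × 0.00446 s = 89200 bits.

89200 bits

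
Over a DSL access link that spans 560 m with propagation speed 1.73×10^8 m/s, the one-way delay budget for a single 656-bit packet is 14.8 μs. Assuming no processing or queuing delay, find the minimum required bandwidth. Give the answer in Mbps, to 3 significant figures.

Propagation delay = 560 / 173000000 = 3.23699 μs.
Transmission budget = 14.8 − 3.23699 = 11.563 μs.
R ≥ L / t_tx = 656 bits / 1.1563e-05 s = 56.7 Mbps.

56.7 Mbps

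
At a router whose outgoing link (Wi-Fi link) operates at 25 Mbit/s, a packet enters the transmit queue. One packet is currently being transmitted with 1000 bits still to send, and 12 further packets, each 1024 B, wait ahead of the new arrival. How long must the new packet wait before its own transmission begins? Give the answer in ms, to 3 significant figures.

3.97 ms

Each queued packet: L/R = 8192/25000000 = 0.32768 ms.
12 queued → 3.93216 ms.
Plus remaining 1000 bits of current packet: 0.04 ms.
Queuing delay = 3.97 ms.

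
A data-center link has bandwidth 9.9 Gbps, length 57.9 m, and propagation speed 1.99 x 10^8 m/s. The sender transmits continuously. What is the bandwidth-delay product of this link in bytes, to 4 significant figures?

360.1 bytes

Propagation delay = 57.9 / 199000000 = 2.90955e-07 s.
BDP = R × t_prop = 9900000000 × 2.90955e-07 = 2880.45 bits.
In bytes: 2880.45/8 = 360.1 bytes.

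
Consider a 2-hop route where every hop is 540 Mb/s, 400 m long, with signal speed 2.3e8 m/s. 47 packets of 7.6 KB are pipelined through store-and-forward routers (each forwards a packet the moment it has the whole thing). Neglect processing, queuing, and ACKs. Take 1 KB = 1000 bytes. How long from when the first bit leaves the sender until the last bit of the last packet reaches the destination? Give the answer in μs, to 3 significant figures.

5410 μs

Per-hop transmission t_tx = L/R = 60800/540000000 = 112.593 μs.
Per-hop propagation t_prop = 400/2.3e+08 = 1.73913 μs.
Pipeline fill: first packet needs 2·t_tx to clear all hops; remaining 46 packets each add one t_tx.
Total = (2+47-1)·t_tx + 2·t_prop = 48·112.593 + 2·1.73913 = 5410 μs.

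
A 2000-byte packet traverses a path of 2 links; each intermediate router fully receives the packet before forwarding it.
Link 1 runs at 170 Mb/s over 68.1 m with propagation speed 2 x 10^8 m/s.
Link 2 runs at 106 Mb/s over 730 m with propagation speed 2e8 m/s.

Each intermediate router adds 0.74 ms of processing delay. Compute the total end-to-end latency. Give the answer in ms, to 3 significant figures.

L = 2000 × 8 = 16000 bits.
Transmission delays (L/R per hop): 0.0941176, 0.150943 ms; sum = 0.245061 ms.
Propagation delays (d/s per hop): 0.0003405, 0.00365 ms; sum = 0.0039905 ms.
Processing at 1 router(s): 1 × 0.74 ms = 0.74 ms.
End-to-end = 0.989 ms.

0.989 ms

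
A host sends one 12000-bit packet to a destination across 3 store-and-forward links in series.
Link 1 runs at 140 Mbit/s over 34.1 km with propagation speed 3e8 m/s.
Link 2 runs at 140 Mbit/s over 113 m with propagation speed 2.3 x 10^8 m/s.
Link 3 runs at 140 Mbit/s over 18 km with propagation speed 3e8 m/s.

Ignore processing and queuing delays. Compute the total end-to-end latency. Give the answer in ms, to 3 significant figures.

Transmission delay per hop = L/R = 12000/140000000 = 0.0857143 ms; 3 hops → 0.257143 ms.
Propagation delays (d/s per hop): 0.113667, 0.000491304, 0.06 ms; sum = 0.174158 ms.
End-to-end = 0.431 ms.

0.431 ms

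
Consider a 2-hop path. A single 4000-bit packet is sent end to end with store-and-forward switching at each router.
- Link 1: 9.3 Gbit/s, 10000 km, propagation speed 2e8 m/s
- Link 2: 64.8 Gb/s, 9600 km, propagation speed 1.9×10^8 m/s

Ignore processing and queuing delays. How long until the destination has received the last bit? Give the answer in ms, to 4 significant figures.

100.5 ms

Transmission delays (L/R per hop): 0.000430108, 6.17284e-05 ms; sum = 0.000491836 ms.
Propagation delays (d/s per hop): 50, 50.5263 ms; sum = 100.526 ms.
End-to-end = 100.5 ms.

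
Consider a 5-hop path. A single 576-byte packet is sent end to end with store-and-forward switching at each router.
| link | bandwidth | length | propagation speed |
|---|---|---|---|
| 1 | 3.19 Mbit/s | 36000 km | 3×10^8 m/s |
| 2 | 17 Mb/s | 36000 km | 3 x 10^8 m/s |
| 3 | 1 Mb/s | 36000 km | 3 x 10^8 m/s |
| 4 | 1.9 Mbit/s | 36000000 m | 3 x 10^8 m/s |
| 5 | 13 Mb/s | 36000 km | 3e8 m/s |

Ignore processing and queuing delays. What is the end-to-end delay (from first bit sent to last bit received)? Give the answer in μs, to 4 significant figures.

L = 576 × 8 = 4608 bits.
Transmission delays (L/R per hop): 1444.51, 271.059, 4608, 2425.26, 354.462 μs; sum = 9103.3 μs.
Propagation delays (d/s per hop): 120000, 120000, 120000, 120000, 120000 μs; sum = 600000 μs.
End-to-end = 609100 μs.

609100 μs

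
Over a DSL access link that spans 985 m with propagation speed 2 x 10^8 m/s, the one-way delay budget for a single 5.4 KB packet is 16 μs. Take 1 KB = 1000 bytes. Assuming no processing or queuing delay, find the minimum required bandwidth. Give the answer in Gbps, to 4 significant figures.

3.901 Gbps

L = 43200 bits.
Propagation delay = 985 / 200000000 = 4.925 μs.
Transmission budget = 16 − 4.925 = 11.075 μs.
R ≥ L / t_tx = 43200 bits / 1.1075e-05 s = 3.901 Gbps.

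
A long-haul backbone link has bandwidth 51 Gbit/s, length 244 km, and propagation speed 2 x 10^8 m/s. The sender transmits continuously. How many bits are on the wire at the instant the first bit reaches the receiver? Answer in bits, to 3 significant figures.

62200000 bits

Propagation delay = 244000 / 200000000 = 0.00122 s.
BDP = R × t_prop = 51000000000 × 0.00122 = 62220000 bits.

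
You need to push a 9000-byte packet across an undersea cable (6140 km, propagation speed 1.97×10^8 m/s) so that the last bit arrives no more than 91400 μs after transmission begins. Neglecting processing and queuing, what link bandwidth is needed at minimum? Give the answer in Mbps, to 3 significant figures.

1.20 Mbps

L = 72000 bits.
Propagation delay = 6140000 / 197000000 = 31167.5 μs.
Transmission budget = 91400 − 31167.5 = 60232.5 μs.
R ≥ L / t_tx = 72000 bits / 0.0602325 s = 1.20 Mbps.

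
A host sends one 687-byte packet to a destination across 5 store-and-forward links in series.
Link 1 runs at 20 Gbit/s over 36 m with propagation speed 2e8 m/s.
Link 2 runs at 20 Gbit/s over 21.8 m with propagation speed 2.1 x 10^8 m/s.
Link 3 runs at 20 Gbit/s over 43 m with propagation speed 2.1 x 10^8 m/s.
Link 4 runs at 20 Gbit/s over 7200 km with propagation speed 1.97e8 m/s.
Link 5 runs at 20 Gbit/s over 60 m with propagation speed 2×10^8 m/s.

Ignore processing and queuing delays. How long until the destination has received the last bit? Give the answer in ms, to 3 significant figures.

L = 687 × 8 = 5496 bits.
Transmission delay per hop = L/R = 5496/20000000000 = 0.0002748 ms; 5 hops → 0.001374 ms.
Propagation delays (d/s per hop): 0.00018, 0.00010381, 0.000204762, 36.5482, 0.0003 ms; sum = 36.549 ms.
End-to-end = 36.6 ms.

36.6 ms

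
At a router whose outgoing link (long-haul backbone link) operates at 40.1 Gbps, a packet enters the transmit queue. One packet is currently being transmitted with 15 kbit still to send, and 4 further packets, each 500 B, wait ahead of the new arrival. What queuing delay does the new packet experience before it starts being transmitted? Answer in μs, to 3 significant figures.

Each queued packet: L/R = 4000/40100000000 = 0.0997506 μs.
4 queued → 0.399002 μs.
Plus remaining 15000 bits of current packet: 0.374065 μs.
Queuing delay = 0.773 μs.

0.773 μs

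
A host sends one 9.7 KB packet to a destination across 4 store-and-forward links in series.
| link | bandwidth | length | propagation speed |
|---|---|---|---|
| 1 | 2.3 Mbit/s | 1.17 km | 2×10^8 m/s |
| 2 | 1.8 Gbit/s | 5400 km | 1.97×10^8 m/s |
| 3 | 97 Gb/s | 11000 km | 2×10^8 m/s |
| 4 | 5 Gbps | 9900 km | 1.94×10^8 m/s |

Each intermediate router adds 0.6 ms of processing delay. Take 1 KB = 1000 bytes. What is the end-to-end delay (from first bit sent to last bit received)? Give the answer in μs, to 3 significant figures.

169000 μs

L = 77600 bits.
Transmission delays (L/R per hop): 33739.1, 43.1111, 0.8, 15.52 μs; sum = 33798.6 μs.
Propagation delays (d/s per hop): 5.85, 27411.2, 55000, 51030.9 μs; sum = 133448 μs.
Processing at 3 router(s): 3 × 0.6 ms = 1800 μs.
End-to-end = 169000 μs.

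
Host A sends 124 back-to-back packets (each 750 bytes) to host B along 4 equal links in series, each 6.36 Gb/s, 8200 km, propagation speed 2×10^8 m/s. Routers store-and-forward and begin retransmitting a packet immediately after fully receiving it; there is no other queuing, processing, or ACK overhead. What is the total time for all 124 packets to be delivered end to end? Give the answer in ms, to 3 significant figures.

164 ms

Per-hop transmission t_tx = L/R = 6000/6360000000 = 0.000943396 ms.
Per-hop propagation t_prop = 8200000/200000000 = 41 ms.
Pipeline fill: first packet needs 4·t_tx to clear all hops; remaining 123 packets each add one t_tx.
Total = (4+124-1)·t_tx + 4·t_prop = 127·0.000943396 + 4·41 = 164 ms.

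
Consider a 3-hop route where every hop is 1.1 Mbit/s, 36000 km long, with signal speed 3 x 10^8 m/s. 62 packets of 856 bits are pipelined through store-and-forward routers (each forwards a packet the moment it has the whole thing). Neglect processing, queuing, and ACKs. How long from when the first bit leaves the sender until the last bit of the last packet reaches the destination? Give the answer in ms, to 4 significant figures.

Per-hop transmission t_tx = L/R = 856/1100000 = 0.778182 ms.
Per-hop propagation t_prop = 36000000/300000000 = 120 ms.
Pipeline fill: first packet needs 3·t_tx to clear all hops; remaining 61 packets each add one t_tx.
Total = (3+62-1)·t_tx + 3·t_prop = 64·0.778182 + 3·120 = 409.8 ms.

409.8 ms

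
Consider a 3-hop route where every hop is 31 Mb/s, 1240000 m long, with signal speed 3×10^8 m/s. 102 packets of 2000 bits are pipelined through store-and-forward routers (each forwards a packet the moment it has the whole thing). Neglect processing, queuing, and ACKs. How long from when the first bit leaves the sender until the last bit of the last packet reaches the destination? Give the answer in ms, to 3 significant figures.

Per-hop transmission t_tx = L/R = 2000/31000000 = 0.0645161 ms.
Per-hop propagation t_prop = 1240000/300000000 = 4.13333 ms.
Pipeline fill: first packet needs 3·t_tx to clear all hops; remaining 101 packets each add one t_tx.
Total = (3+102-1)·t_tx + 3·t_prop = 104·0.0645161 + 3·4.13333 = 19.1 ms.

19.1 ms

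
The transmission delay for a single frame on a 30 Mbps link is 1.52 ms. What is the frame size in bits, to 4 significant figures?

L = R × t_tx = 30000000 b/s × 0.00152 s = 45600 bits.

45600 bits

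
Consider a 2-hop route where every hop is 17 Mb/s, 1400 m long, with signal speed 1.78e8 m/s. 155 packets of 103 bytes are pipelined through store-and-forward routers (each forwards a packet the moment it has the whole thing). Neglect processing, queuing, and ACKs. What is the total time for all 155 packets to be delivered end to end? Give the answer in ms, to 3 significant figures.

Per-hop transmission t_tx = L/R = 824/17000000 = 0.0484706 ms.
Per-hop propagation t_prop = 1400/178000000 = 0.00786517 ms.
Pipeline fill: first packet needs 2·t_tx to clear all hops; remaining 154 packets each add one t_tx.
Total = (2+155-1)·t_tx + 2·t_prop = 156·0.0484706 + 2·0.00786517 = 7.58 ms.

7.58 ms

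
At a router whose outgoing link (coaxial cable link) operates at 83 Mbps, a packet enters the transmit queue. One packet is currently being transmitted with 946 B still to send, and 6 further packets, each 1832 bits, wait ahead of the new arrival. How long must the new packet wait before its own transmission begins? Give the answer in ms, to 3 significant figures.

0.224 ms

Each queued packet: L/R = 1832/83000000 = 0.0220723 ms.
6 queued → 0.132434 ms.
Plus remaining 7568 bits of current packet: 0.0911807 ms.
Queuing delay = 0.224 ms.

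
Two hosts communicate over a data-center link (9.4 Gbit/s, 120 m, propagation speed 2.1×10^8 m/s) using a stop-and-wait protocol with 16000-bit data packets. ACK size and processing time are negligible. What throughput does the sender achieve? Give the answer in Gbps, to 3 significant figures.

5.62 Gbps

t_tx = L/R = 16000/9400000000 = 1.70213e-06 s.
t_prop = 120/210000000 = 5.71429e-07 s; RTT = 1.14286e-06 s.
Cycle = t_tx + RTT = 2.84498e-06 s.
Throughput = L / cycle = 16000 / 2.84498e-06 = 5.62 Gbps.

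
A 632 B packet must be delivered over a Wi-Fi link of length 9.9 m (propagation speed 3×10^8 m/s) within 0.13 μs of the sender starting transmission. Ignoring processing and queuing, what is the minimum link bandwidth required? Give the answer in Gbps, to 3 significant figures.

L = 5056 bits.
Propagation delay = 9.9 / 300000000 = 0.033 μs.
Transmission budget = 0.13 − 0.033 = 0.097 μs.
R ≥ L / t_tx = 5056 bits / 9.7e-08 s = 52.1 Gbps.

52.1 Gbps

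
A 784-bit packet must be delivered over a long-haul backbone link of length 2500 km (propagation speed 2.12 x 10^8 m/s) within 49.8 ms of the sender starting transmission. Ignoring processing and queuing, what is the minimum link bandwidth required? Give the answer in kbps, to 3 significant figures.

Propagation delay = 2500000 / 212000000 = 11.7925 ms.
Transmission budget = 49.8 − 11.7925 = 38.0075 ms.
R ≥ L / t_tx = 784 bits / 0.0380075 s = 20.6 kbps.

20.6 kbps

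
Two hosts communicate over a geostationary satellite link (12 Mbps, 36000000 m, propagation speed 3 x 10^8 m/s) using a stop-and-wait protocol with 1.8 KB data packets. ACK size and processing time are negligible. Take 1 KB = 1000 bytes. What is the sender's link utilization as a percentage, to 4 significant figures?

0.4975 %

t_tx = L/R = 14400/12000000 = 0.0012 s.
t_prop = 36000000/300000000 = 0.12 s; RTT = 0.24 s.
Cycle = t_tx + RTT = 0.2412 s.
Utilization = t_tx / cycle = 0.0012/0.2412 = 0.4975 %.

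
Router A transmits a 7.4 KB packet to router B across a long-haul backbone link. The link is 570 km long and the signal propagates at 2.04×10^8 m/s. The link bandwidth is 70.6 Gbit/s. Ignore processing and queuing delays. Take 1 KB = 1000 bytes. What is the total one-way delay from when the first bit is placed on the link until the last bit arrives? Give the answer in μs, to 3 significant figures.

2790 μs

L = 59200 bits.
Transmission delay = L/R = 59200 / 70600000000 = 0.838527 μs.
Propagation delay = d/s = 570000 m / 204000000 m/s = 2794.12 μs.
Total = 2790 μs.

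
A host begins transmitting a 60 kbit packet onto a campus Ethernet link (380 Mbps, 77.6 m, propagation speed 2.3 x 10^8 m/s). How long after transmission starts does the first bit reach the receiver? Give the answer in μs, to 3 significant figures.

First bit experiences only propagation delay: d/s = 77.6/2.3e+08 = 0.337 μs.

0.337 μs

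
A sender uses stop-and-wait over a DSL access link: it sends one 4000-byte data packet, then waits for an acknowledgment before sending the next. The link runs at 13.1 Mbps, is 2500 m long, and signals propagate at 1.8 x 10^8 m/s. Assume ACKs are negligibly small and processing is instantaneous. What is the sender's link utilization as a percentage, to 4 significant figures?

98.88 %

t_tx = L/R = 32000/13100000 = 0.00244275 s.
t_prop = 2500/180000000 = 1.38889e-05 s; RTT = 2.77778e-05 s.
Cycle = t_tx + RTT = 0.00247053 s.
Utilization = t_tx / cycle = 0.00244275/0.00247053 = 98.88 %.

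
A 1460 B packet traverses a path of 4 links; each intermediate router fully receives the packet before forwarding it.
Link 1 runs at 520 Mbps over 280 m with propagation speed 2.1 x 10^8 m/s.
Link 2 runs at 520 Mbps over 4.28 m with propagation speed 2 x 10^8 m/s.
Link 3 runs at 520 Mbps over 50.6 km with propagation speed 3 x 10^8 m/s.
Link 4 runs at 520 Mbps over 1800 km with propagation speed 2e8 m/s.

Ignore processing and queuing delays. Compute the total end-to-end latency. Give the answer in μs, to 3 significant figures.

L = 1460 × 8 = 11680 bits.
Transmission delay per hop = L/R = 11680/520000000 = 22.4615 μs; 4 hops → 89.8462 μs.
Propagation delays (d/s per hop): 1.33333, 0.0214, 168.667, 9000 μs; sum = 9170.02 μs.
End-to-end = 9260 μs.

9260 μs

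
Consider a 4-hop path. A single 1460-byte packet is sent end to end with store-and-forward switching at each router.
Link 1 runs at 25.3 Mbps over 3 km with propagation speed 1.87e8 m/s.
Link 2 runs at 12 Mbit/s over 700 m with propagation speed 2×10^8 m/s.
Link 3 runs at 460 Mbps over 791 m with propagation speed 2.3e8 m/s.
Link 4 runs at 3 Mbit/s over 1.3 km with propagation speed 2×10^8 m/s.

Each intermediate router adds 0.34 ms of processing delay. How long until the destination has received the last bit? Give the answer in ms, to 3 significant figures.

L = 1460 × 8 = 11680 bits.
Transmission delays (L/R per hop): 0.46166, 0.973333, 0.0253913, 3.89333 ms; sum = 5.35372 ms.
Propagation delays (d/s per hop): 0.0160428, 0.0035, 0.00343913, 0.0065 ms; sum = 0.0294819 ms.
Processing at 3 router(s): 3 × 0.34 ms = 1.02 ms.
End-to-end = 6.40 ms.

6.40 ms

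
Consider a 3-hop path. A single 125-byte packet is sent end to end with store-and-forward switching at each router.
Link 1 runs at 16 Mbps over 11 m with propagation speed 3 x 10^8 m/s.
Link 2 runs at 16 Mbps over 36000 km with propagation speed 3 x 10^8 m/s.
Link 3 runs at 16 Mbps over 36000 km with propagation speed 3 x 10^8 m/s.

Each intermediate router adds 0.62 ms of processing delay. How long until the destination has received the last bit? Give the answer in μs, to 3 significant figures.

L = 125 × 8 = 1000 bits.
Transmission delay per hop = L/R = 1000/16000000 = 62.5 μs; 3 hops → 187.5 μs.
Propagation delays (d/s per hop): 0.0366667, 120000, 120000 μs; sum = 240000 μs.
Processing at 2 router(s): 2 × 0.62 ms = 1240 μs.
End-to-end = 241000 μs.

241000 μs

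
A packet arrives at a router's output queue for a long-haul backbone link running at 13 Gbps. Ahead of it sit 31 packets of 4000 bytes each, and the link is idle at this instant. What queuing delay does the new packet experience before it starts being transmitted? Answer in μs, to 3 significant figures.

76.3 μs

Each queued packet: L/R = 32000/13000000000 = 2.46154 μs.
31 queued → 76.3077 μs.
Queuing delay = 76.3 μs.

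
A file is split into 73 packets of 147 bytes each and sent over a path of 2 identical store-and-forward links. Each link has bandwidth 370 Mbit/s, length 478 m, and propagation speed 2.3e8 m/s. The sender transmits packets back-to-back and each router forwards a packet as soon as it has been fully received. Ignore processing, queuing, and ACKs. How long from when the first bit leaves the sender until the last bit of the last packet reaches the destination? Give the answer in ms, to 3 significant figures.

Per-hop transmission t_tx = L/R = 1176/370000000 = 0.00317838 ms.
Per-hop propagation t_prop = 478/2.3e+08 = 0.00207826 ms.
Pipeline fill: first packet needs 2·t_tx to clear all hops; remaining 72 packets each add one t_tx.
Total = (2+73-1)·t_tx + 2·t_prop = 74·0.00317838 + 2·0.00207826 = 0.239 ms.

0.239 ms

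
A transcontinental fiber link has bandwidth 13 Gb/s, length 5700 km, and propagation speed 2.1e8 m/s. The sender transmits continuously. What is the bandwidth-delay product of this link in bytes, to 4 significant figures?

Propagation delay = 5700000 / 210000000 = 0.0271429 s.
BDP = R × t_prop = 13000000000 × 0.0271429 = 352857000 bits.
In bytes: 352857000/8 = 44110000 bytes.

44110000 bytes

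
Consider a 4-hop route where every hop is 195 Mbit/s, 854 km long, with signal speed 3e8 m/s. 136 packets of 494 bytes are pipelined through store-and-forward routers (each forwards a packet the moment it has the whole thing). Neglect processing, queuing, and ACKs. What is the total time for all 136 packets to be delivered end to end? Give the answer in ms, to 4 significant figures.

14.20 ms

Per-hop transmission t_tx = L/R = 3952/195000000 = 0.0202667 ms.
Per-hop propagation t_prop = 854000/300000000 = 2.84667 ms.
Pipeline fill: first packet needs 4·t_tx to clear all hops; remaining 135 packets each add one t_tx.
Total = (4+136-1)·t_tx + 4·t_prop = 139·0.0202667 + 4·2.84667 = 14.20 ms.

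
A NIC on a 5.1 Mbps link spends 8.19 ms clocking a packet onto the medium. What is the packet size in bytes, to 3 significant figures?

L = R × t_tx = 5100000 b/s × 0.00819 s = 41769 bits.
In bytes: 41769 / 8 = 5220 bytes.

5220 bytes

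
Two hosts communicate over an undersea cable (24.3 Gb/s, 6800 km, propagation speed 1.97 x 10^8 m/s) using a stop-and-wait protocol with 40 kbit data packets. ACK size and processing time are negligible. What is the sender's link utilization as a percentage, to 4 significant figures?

t_tx = L/R = 40000/24300000000 = 1.64609e-06 s.
t_prop = 6800000/197000000 = 0.0345178 s; RTT = 0.0690355 s.
Cycle = t_tx + RTT = 0.0690372 s.
Utilization = t_tx / cycle = 1.64609e-06/0.0690372 = 0.002384 %.

0.002384 %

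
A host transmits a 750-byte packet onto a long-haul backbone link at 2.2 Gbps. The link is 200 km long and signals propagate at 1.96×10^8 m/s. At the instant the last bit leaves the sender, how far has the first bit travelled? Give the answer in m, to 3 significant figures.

535 m

t_tx = L/R = 6000/2200000000 = 2.72727e-06 s.
Distance = s × t_tx = 196000000 × 2.72727e-06 = 535 m.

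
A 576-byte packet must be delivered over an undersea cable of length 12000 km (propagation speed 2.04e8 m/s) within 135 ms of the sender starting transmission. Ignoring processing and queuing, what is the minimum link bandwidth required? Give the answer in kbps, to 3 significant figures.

60.5 kbps

L = 4608 bits.
Propagation delay = 12000000 / 204000000 = 58.8235 ms.
Transmission budget = 135 − 58.8235 = 76.1765 ms.
R ≥ L / t_tx = 4608 bits / 0.0761765 s = 60.5 kbps.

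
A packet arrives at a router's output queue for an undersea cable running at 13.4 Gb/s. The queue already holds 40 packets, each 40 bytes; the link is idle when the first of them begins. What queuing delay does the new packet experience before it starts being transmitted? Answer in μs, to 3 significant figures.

Each queued packet: L/R = 320/13400000000 = 0.0238806 μs.
40 queued → 0.955224 μs.
Queuing delay = 0.955 μs.

0.955 μs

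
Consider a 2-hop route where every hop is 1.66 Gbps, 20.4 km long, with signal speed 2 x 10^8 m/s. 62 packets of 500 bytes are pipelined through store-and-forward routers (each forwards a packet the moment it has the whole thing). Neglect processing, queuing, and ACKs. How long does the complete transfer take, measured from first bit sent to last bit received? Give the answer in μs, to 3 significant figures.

Per-hop transmission t_tx = L/R = 4000/1660000000 = 2.40964 μs.
Per-hop propagation t_prop = 20400/200000000 = 102 μs.
Pipeline fill: first packet needs 2·t_tx to clear all hops; remaining 61 packets each add one t_tx.
Total = (2+62-1)·t_tx + 2·t_prop = 63·2.40964 + 2·102 = 356 μs.

356 μs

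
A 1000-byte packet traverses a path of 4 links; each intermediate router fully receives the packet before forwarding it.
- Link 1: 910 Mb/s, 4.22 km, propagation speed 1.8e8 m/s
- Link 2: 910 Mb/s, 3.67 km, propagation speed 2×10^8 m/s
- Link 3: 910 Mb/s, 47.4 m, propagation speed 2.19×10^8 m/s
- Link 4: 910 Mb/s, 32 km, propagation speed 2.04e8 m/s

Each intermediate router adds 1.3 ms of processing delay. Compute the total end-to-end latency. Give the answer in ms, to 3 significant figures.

L = 1000 × 8 = 8000 bits.
Transmission delay per hop = L/R = 8000/910000000 = 0.00879121 ms; 4 hops → 0.0351648 ms.
Propagation delays (d/s per hop): 0.0234444, 0.01835, 0.000216438, 0.156863 ms; sum = 0.198874 ms.
Processing at 3 router(s): 3 × 1.3 ms = 3.9 ms.
End-to-end = 4.13 ms.

4.13 ms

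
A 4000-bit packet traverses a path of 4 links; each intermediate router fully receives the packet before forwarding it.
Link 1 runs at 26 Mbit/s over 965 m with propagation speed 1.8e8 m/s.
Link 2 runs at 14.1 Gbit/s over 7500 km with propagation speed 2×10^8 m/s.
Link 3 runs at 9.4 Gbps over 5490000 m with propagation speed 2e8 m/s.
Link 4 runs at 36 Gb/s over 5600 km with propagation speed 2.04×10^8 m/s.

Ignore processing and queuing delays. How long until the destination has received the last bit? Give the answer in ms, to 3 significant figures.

Transmission delays (L/R per hop): 0.153846, 0.000283688, 0.000425532, 0.000111111 ms; sum = 0.154666 ms.
Propagation delays (d/s per hop): 0.00536111, 37.5, 27.45, 27.451 ms; sum = 92.4063 ms.
End-to-end = 92.6 ms.

92.6 ms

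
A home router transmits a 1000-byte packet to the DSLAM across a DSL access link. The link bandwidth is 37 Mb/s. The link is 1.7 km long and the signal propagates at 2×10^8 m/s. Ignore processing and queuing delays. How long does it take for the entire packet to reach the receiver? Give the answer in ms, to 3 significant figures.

0.225 ms

L = 1000 × 8 = 8000 bits.
Transmission delay = L/R = 8000 / 37000000 = 0.216216 ms.
Propagation delay = d/s = 1700 m / 200000000 m/s = 0.0085 ms.
Total = 0.225 ms.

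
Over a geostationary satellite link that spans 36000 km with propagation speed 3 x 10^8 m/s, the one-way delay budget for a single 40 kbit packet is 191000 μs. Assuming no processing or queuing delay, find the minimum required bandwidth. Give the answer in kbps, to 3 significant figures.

563 kbps

Propagation delay = 36000000 / 300000000 = 120000 μs.
Transmission budget = 191000 − 120000 = 71000 μs.
R ≥ L / t_tx = 40000 bits / 0.071 s = 563 kbps.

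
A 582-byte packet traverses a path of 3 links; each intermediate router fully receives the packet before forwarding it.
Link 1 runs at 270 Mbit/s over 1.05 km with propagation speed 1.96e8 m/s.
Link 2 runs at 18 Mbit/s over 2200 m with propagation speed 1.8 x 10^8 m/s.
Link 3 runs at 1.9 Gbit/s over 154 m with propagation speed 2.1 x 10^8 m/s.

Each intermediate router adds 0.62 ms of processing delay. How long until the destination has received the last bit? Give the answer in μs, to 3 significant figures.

1540 μs

L = 582 × 8 = 4656 bits.
Transmission delays (L/R per hop): 17.2444, 258.667, 2.45053 μs; sum = 278.362 μs.
Propagation delays (d/s per hop): 5.35714, 12.2222, 0.733333 μs; sum = 18.3127 μs.
Processing at 2 router(s): 2 × 0.62 ms = 1240 μs.
End-to-end = 1540 μs.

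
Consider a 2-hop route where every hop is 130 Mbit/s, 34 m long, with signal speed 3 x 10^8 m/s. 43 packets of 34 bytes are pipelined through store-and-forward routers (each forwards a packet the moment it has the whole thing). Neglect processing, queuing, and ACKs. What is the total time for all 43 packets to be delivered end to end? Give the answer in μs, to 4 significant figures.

92.29 μs

Per-hop transmission t_tx = L/R = 272/130000000 = 2.09231 μs.
Per-hop propagation t_prop = 34/300000000 = 0.113333 μs.
Pipeline fill: first packet needs 2·t_tx to clear all hops; remaining 42 packets each add one t_tx.
Total = (2+43-1)·t_tx + 2·t_prop = 44·2.09231 + 2·0.113333 = 92.29 μs.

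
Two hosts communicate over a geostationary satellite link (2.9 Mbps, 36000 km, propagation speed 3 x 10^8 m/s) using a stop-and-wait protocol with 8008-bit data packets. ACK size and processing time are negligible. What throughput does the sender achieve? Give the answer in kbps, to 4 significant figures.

t_tx = L/R = 8008/2900000 = 0.00276138 s.
t_prop = 36000000/300000000 = 0.12 s; RTT = 0.24 s.
Cycle = t_tx + RTT = 0.242761 s.
Throughput = L / cycle = 8008 / 0.242761 = 32.99 kbps.

32.99 kbps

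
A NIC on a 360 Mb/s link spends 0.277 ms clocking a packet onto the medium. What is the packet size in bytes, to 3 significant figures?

12500 bytes

L = R × t_tx = 360000000 b/s × 0.000277 s = 99720 bits.
In bytes: 99720 / 8 = 12500 bytes.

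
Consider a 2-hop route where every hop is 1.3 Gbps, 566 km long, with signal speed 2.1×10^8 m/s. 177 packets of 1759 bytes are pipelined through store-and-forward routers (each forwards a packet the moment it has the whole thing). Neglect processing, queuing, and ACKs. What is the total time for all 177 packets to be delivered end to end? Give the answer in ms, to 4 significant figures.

Per-hop transmission t_tx = L/R = 14072/1300000000 = 0.0108246 ms.
Per-hop propagation t_prop = 566000/210000000 = 2.69524 ms.
Pipeline fill: first packet needs 2·t_tx to clear all hops; remaining 176 packets each add one t_tx.
Total = (2+177-1)·t_tx + 2·t_prop = 178·0.0108246 + 2·2.69524 = 7.317 ms.

7.317 ms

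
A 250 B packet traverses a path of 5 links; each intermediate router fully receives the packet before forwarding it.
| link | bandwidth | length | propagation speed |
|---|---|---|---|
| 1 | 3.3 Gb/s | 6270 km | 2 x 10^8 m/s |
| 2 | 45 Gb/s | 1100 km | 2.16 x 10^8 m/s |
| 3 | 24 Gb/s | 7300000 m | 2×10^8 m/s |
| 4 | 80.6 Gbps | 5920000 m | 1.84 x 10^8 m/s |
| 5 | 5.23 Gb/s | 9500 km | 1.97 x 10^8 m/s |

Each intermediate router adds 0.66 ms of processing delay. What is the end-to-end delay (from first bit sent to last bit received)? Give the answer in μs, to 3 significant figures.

156000 μs

L = 250 × 8 = 2000 bits.
Transmission delays (L/R per hop): 0.606061, 0.0444444, 0.0833333, 0.0248139, 0.382409 μs; sum = 1.14106 μs.
Propagation delays (d/s per hop): 31350, 5092.59, 36500, 32173.9, 48223.4 μs; sum = 153340 μs.
Processing at 4 router(s): 4 × 0.66 ms = 2640 μs.
End-to-end = 156000 μs.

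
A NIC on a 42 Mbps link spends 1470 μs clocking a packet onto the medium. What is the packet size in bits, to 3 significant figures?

61700 bits

L = R × t_tx = 42000000 b/s × 0.00147 s = 61740 bits.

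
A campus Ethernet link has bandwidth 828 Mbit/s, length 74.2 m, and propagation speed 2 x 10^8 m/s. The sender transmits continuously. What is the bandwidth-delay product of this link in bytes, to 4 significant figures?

Propagation delay = 74.2 / 200000000 = 3.71e-07 s.
BDP = R × t_prop = 828000000 × 3.71e-07 = 307.188 bits.
In bytes: 307.188/8 = 38.40 bytes.

38.40 bytes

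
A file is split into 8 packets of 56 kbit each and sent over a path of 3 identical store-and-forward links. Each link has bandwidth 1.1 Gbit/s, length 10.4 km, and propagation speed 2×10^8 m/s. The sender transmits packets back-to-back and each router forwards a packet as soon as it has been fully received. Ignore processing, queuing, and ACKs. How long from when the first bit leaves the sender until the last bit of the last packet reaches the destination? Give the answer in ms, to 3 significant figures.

0.665 ms

Per-hop transmission t_tx = L/R = 56000/1100000000 = 0.0509091 ms.
Per-hop propagation t_prop = 10400/200000000 = 0.052 ms.
Pipeline fill: first packet needs 3·t_tx to clear all hops; remaining 7 packets each add one t_tx.
Total = (3+8-1)·t_tx + 3·t_prop = 10·0.0509091 + 3·0.052 = 0.665 ms.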